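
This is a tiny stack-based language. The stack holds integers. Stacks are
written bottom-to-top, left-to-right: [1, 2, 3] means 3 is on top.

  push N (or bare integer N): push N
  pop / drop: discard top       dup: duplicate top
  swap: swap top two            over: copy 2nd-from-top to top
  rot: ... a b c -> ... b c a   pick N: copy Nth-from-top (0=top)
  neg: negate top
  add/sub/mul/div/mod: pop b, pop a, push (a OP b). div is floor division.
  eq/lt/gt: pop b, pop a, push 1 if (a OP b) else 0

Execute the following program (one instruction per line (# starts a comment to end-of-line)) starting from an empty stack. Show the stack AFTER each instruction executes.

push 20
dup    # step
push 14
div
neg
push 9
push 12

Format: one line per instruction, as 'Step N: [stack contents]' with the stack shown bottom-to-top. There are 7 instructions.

Step 1: [20]
Step 2: [20, 20]
Step 3: [20, 20, 14]
Step 4: [20, 1]
Step 5: [20, -1]
Step 6: [20, -1, 9]
Step 7: [20, -1, 9, 12]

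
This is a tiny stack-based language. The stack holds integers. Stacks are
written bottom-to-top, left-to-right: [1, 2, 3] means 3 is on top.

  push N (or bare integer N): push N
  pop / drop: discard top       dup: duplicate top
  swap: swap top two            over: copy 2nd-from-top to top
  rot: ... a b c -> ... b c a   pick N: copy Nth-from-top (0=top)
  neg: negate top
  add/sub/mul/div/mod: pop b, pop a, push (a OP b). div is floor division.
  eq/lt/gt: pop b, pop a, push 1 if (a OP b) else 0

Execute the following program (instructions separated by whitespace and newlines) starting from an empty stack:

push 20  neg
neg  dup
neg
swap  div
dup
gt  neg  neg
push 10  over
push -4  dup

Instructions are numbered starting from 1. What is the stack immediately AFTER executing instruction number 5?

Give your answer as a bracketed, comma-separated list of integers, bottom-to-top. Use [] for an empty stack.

Step 1 ('push 20'): [20]
Step 2 ('neg'): [-20]
Step 3 ('neg'): [20]
Step 4 ('dup'): [20, 20]
Step 5 ('neg'): [20, -20]

Answer: [20, -20]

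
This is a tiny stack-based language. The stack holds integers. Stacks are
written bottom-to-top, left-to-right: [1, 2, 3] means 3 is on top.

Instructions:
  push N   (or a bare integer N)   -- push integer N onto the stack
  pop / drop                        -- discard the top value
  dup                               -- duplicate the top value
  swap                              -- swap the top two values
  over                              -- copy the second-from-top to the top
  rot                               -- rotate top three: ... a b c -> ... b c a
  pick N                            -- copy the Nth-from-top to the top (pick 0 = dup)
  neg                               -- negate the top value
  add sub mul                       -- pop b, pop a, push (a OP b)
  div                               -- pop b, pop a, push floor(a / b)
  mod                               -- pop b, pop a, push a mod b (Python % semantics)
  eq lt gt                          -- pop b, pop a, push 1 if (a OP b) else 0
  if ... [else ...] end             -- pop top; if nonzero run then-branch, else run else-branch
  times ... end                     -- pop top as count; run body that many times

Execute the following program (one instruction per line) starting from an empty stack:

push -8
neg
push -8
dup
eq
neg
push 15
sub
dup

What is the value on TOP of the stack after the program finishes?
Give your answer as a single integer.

Answer: -16

Derivation:
After 'push -8': [-8]
After 'neg': [8]
After 'push -8': [8, -8]
After 'dup': [8, -8, -8]
After 'eq': [8, 1]
After 'neg': [8, -1]
After 'push 15': [8, -1, 15]
After 'sub': [8, -16]
After 'dup': [8, -16, -16]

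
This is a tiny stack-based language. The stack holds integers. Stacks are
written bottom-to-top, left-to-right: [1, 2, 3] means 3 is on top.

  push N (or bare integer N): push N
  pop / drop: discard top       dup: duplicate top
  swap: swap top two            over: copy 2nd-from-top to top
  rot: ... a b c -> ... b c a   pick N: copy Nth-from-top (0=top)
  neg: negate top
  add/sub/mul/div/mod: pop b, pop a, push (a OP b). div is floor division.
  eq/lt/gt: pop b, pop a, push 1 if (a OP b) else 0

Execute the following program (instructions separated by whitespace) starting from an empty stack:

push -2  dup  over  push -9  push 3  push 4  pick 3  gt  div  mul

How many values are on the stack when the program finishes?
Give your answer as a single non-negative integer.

After 'push -2': stack = [-2] (depth 1)
After 'dup': stack = [-2, -2] (depth 2)
After 'over': stack = [-2, -2, -2] (depth 3)
After 'push -9': stack = [-2, -2, -2, -9] (depth 4)
After 'push 3': stack = [-2, -2, -2, -9, 3] (depth 5)
After 'push 4': stack = [-2, -2, -2, -9, 3, 4] (depth 6)
After 'pick 3': stack = [-2, -2, -2, -9, 3, 4, -2] (depth 7)
After 'gt': stack = [-2, -2, -2, -9, 3, 1] (depth 6)
After 'div': stack = [-2, -2, -2, -9, 3] (depth 5)
After 'mul': stack = [-2, -2, -2, -27] (depth 4)

Answer: 4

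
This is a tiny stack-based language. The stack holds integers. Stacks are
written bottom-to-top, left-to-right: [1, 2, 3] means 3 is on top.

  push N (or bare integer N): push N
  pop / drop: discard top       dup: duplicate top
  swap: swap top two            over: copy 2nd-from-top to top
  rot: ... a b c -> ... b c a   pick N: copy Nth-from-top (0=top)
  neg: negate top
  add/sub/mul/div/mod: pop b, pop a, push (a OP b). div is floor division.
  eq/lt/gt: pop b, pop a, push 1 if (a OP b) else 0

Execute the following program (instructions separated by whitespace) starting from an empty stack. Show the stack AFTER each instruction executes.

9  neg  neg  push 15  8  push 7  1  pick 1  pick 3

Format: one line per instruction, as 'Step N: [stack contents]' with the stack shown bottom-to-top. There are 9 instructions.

Step 1: [9]
Step 2: [-9]
Step 3: [9]
Step 4: [9, 15]
Step 5: [9, 15, 8]
Step 6: [9, 15, 8, 7]
Step 7: [9, 15, 8, 7, 1]
Step 8: [9, 15, 8, 7, 1, 7]
Step 9: [9, 15, 8, 7, 1, 7, 8]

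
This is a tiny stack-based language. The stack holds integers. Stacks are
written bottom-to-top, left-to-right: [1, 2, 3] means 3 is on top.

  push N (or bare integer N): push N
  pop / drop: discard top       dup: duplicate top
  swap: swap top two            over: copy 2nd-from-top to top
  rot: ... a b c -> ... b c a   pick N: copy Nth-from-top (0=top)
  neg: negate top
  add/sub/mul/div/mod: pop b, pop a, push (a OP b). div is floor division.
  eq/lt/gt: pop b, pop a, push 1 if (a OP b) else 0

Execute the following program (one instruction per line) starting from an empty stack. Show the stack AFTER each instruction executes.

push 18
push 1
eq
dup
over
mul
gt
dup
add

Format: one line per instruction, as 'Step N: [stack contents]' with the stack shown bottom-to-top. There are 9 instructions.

Step 1: [18]
Step 2: [18, 1]
Step 3: [0]
Step 4: [0, 0]
Step 5: [0, 0, 0]
Step 6: [0, 0]
Step 7: [0]
Step 8: [0, 0]
Step 9: [0]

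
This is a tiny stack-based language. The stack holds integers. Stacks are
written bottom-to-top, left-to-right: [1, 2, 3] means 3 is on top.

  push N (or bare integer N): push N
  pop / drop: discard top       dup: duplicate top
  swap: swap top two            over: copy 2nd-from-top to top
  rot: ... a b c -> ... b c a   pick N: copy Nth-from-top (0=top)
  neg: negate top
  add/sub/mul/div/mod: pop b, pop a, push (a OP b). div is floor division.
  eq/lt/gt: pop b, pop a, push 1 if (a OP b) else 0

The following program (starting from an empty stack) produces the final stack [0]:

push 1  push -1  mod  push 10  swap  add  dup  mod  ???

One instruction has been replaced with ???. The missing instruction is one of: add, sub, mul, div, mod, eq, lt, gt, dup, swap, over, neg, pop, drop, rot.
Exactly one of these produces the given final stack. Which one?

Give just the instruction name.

Answer: neg

Derivation:
Stack before ???: [0]
Stack after ???:  [0]
The instruction that transforms [0] -> [0] is: neg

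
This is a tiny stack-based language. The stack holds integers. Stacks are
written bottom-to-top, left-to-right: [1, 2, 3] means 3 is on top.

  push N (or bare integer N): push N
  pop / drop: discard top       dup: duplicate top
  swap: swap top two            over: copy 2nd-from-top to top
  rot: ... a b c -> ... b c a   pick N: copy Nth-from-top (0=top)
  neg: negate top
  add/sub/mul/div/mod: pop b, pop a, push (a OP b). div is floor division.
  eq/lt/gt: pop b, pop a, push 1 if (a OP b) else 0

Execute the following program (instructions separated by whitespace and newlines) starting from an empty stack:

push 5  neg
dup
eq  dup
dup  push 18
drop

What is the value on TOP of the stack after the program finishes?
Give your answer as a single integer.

After 'push 5': [5]
After 'neg': [-5]
After 'dup': [-5, -5]
After 'eq': [1]
After 'dup': [1, 1]
After 'dup': [1, 1, 1]
After 'push 18': [1, 1, 1, 18]
After 'drop': [1, 1, 1]

Answer: 1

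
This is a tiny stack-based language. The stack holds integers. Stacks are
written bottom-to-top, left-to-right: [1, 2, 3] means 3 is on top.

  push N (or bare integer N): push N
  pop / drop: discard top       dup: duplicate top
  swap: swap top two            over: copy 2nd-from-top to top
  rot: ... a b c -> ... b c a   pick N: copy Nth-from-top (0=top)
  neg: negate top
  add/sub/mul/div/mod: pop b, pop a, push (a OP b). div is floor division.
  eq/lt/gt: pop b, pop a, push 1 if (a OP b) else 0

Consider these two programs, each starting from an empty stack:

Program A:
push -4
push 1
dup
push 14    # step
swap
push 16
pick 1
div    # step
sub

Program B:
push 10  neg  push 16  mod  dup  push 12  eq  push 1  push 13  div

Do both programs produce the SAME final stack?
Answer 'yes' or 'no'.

Answer: no

Derivation:
Program A trace:
  After 'push -4': [-4]
  After 'push 1': [-4, 1]
  After 'dup': [-4, 1, 1]
  After 'push 14': [-4, 1, 1, 14]
  After 'swap': [-4, 1, 14, 1]
  After 'push 16': [-4, 1, 14, 1, 16]
  After 'pick 1': [-4, 1, 14, 1, 16, 1]
  After 'div': [-4, 1, 14, 1, 16]
  After 'sub': [-4, 1, 14, -15]
Program A final stack: [-4, 1, 14, -15]

Program B trace:
  After 'push 10': [10]
  After 'neg': [-10]
  After 'push 16': [-10, 16]
  After 'mod': [6]
  After 'dup': [6, 6]
  After 'push 12': [6, 6, 12]
  After 'eq': [6, 0]
  After 'push 1': [6, 0, 1]
  After 'push 13': [6, 0, 1, 13]
  After 'div': [6, 0, 0]
Program B final stack: [6, 0, 0]
Same: no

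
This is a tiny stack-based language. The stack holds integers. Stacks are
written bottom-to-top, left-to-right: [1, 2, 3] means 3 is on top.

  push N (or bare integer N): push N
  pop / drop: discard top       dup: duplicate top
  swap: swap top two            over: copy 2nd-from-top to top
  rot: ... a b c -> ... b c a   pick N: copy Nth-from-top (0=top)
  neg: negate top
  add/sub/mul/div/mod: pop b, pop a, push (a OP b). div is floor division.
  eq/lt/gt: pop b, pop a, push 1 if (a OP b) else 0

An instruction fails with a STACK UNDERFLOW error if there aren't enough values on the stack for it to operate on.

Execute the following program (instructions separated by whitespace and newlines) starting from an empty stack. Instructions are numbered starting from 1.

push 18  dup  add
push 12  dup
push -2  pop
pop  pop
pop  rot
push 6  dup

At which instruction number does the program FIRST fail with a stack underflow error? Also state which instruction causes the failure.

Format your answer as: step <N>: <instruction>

Answer: step 11: rot

Derivation:
Step 1 ('push 18'): stack = [18], depth = 1
Step 2 ('dup'): stack = [18, 18], depth = 2
Step 3 ('add'): stack = [36], depth = 1
Step 4 ('push 12'): stack = [36, 12], depth = 2
Step 5 ('dup'): stack = [36, 12, 12], depth = 3
Step 6 ('push -2'): stack = [36, 12, 12, -2], depth = 4
Step 7 ('pop'): stack = [36, 12, 12], depth = 3
Step 8 ('pop'): stack = [36, 12], depth = 2
Step 9 ('pop'): stack = [36], depth = 1
Step 10 ('pop'): stack = [], depth = 0
Step 11 ('rot'): needs 3 value(s) but depth is 0 — STACK UNDERFLOW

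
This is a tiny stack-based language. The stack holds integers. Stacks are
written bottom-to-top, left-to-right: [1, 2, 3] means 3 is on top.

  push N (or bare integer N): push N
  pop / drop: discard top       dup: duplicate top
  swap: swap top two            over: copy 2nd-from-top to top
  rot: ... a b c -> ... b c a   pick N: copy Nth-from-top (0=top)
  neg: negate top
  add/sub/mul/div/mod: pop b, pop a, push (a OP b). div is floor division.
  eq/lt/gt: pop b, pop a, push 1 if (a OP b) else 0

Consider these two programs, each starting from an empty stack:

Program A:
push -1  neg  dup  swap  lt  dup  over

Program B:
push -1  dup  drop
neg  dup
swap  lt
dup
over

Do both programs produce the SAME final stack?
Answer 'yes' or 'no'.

Answer: yes

Derivation:
Program A trace:
  After 'push -1': [-1]
  After 'neg': [1]
  After 'dup': [1, 1]
  After 'swap': [1, 1]
  After 'lt': [0]
  After 'dup': [0, 0]
  After 'over': [0, 0, 0]
Program A final stack: [0, 0, 0]

Program B trace:
  After 'push -1': [-1]
  After 'dup': [-1, -1]
  After 'drop': [-1]
  After 'neg': [1]
  After 'dup': [1, 1]
  After 'swap': [1, 1]
  After 'lt': [0]
  After 'dup': [0, 0]
  After 'over': [0, 0, 0]
Program B final stack: [0, 0, 0]
Same: yes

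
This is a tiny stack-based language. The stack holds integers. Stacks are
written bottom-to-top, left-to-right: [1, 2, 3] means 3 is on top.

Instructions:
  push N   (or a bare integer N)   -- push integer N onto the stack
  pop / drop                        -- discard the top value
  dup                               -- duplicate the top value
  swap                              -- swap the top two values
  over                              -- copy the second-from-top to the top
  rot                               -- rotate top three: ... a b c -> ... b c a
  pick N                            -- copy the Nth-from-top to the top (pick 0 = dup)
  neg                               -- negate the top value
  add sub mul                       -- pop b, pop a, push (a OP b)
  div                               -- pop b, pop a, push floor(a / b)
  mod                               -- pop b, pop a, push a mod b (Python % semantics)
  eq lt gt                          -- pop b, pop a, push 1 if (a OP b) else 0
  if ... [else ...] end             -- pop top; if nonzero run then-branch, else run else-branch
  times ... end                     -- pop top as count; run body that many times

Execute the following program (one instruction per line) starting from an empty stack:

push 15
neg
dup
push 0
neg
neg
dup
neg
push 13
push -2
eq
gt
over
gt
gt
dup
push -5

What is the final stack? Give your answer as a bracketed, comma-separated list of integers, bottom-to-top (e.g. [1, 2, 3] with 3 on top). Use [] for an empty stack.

After 'push 15': [15]
After 'neg': [-15]
After 'dup': [-15, -15]
After 'push 0': [-15, -15, 0]
After 'neg': [-15, -15, 0]
After 'neg': [-15, -15, 0]
After 'dup': [-15, -15, 0, 0]
After 'neg': [-15, -15, 0, 0]
After 'push 13': [-15, -15, 0, 0, 13]
After 'push -2': [-15, -15, 0, 0, 13, -2]
After 'eq': [-15, -15, 0, 0, 0]
After 'gt': [-15, -15, 0, 0]
After 'over': [-15, -15, 0, 0, 0]
After 'gt': [-15, -15, 0, 0]
After 'gt': [-15, -15, 0]
After 'dup': [-15, -15, 0, 0]
After 'push -5': [-15, -15, 0, 0, -5]

Answer: [-15, -15, 0, 0, -5]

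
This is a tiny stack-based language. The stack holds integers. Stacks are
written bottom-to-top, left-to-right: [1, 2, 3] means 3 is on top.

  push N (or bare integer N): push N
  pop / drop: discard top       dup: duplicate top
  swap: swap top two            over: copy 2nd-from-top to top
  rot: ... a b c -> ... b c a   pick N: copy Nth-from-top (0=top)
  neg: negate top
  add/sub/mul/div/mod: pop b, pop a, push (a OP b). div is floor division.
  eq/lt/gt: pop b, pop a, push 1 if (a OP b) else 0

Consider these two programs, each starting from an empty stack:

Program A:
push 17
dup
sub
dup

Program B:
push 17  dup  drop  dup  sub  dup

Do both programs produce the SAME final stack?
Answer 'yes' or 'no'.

Answer: yes

Derivation:
Program A trace:
  After 'push 17': [17]
  After 'dup': [17, 17]
  After 'sub': [0]
  After 'dup': [0, 0]
Program A final stack: [0, 0]

Program B trace:
  After 'push 17': [17]
  After 'dup': [17, 17]
  After 'drop': [17]
  After 'dup': [17, 17]
  After 'sub': [0]
  After 'dup': [0, 0]
Program B final stack: [0, 0]
Same: yes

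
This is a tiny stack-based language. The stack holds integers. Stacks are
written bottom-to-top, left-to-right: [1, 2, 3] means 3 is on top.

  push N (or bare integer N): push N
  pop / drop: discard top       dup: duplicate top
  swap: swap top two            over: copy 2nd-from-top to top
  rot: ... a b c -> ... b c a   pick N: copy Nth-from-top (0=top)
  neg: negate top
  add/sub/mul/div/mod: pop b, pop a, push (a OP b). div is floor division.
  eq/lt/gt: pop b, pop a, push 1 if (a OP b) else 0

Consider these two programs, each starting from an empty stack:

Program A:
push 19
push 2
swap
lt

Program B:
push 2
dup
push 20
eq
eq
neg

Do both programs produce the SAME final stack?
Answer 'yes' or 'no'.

Program A trace:
  After 'push 19': [19]
  After 'push 2': [19, 2]
  After 'swap': [2, 19]
  After 'lt': [1]
Program A final stack: [1]

Program B trace:
  After 'push 2': [2]
  After 'dup': [2, 2]
  After 'push 20': [2, 2, 20]
  After 'eq': [2, 0]
  After 'eq': [0]
  After 'neg': [0]
Program B final stack: [0]
Same: no

Answer: no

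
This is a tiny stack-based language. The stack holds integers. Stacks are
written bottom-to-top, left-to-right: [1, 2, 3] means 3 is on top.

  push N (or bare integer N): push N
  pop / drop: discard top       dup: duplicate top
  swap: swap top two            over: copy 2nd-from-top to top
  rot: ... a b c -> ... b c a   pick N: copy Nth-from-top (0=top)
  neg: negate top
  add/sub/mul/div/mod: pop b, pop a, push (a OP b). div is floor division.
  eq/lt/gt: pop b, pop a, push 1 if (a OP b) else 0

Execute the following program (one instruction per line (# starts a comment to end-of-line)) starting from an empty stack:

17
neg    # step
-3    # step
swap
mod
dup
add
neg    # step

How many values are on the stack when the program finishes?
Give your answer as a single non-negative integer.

After 'push 17': stack = [17] (depth 1)
After 'neg': stack = [-17] (depth 1)
After 'push -3': stack = [-17, -3] (depth 2)
After 'swap': stack = [-3, -17] (depth 2)
After 'mod': stack = [-3] (depth 1)
After 'dup': stack = [-3, -3] (depth 2)
After 'add': stack = [-6] (depth 1)
After 'neg': stack = [6] (depth 1)

Answer: 1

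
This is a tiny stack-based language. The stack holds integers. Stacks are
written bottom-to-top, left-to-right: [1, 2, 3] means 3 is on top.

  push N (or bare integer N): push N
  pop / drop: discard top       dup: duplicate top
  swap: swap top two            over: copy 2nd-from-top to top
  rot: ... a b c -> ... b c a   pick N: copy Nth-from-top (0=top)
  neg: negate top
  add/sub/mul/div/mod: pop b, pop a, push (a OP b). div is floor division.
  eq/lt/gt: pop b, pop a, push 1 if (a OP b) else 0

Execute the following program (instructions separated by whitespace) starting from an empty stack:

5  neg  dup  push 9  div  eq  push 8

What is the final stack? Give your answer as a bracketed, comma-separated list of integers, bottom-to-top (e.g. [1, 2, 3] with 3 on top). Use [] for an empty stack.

After 'push 5': [5]
After 'neg': [-5]
After 'dup': [-5, -5]
After 'push 9': [-5, -5, 9]
After 'div': [-5, -1]
After 'eq': [0]
After 'push 8': [0, 8]

Answer: [0, 8]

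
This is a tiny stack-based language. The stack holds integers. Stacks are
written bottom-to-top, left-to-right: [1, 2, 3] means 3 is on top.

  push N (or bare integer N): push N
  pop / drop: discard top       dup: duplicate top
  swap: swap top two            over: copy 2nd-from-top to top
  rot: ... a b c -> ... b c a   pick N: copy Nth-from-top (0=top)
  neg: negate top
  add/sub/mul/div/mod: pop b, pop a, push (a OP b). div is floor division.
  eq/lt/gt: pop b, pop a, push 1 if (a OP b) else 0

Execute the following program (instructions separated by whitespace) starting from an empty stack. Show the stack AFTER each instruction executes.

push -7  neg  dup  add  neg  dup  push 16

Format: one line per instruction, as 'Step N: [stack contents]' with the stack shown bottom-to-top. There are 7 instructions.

Step 1: [-7]
Step 2: [7]
Step 3: [7, 7]
Step 4: [14]
Step 5: [-14]
Step 6: [-14, -14]
Step 7: [-14, -14, 16]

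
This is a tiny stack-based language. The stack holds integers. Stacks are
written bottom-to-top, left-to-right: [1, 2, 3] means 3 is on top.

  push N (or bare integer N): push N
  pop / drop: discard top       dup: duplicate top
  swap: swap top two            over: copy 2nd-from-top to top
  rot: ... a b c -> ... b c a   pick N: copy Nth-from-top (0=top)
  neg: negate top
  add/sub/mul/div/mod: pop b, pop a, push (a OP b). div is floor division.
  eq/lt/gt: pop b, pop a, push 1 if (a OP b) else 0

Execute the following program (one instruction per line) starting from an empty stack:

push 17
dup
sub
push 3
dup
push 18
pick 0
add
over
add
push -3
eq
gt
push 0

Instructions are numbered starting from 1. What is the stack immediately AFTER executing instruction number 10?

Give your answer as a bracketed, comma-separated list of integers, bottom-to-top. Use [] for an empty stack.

Answer: [0, 3, 3, 39]

Derivation:
Step 1 ('push 17'): [17]
Step 2 ('dup'): [17, 17]
Step 3 ('sub'): [0]
Step 4 ('push 3'): [0, 3]
Step 5 ('dup'): [0, 3, 3]
Step 6 ('push 18'): [0, 3, 3, 18]
Step 7 ('pick 0'): [0, 3, 3, 18, 18]
Step 8 ('add'): [0, 3, 3, 36]
Step 9 ('over'): [0, 3, 3, 36, 3]
Step 10 ('add'): [0, 3, 3, 39]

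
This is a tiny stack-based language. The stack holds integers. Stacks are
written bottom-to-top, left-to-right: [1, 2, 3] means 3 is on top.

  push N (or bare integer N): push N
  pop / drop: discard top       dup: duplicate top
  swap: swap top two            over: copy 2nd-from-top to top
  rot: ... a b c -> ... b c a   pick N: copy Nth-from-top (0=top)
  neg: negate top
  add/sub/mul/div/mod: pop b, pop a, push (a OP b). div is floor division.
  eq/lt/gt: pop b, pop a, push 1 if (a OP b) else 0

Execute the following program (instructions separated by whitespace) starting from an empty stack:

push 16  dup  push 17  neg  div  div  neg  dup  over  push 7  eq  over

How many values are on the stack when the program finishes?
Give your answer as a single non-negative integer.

Answer: 4

Derivation:
After 'push 16': stack = [16] (depth 1)
After 'dup': stack = [16, 16] (depth 2)
After 'push 17': stack = [16, 16, 17] (depth 3)
After 'neg': stack = [16, 16, -17] (depth 3)
After 'div': stack = [16, -1] (depth 2)
After 'div': stack = [-16] (depth 1)
After 'neg': stack = [16] (depth 1)
After 'dup': stack = [16, 16] (depth 2)
After 'over': stack = [16, 16, 16] (depth 3)
After 'push 7': stack = [16, 16, 16, 7] (depth 4)
After 'eq': stack = [16, 16, 0] (depth 3)
After 'over': stack = [16, 16, 0, 16] (depth 4)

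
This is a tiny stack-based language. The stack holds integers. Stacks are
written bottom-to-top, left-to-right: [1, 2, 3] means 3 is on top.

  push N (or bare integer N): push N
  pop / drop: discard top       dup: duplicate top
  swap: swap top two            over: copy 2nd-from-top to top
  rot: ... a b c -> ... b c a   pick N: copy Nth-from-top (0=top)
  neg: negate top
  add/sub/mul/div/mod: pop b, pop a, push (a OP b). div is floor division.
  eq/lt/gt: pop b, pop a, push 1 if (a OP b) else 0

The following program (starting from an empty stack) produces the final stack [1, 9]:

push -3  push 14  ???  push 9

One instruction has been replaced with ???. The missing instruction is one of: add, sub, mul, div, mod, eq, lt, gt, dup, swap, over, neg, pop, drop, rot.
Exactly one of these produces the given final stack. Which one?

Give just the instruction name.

Answer: lt

Derivation:
Stack before ???: [-3, 14]
Stack after ???:  [1]
The instruction that transforms [-3, 14] -> [1] is: lt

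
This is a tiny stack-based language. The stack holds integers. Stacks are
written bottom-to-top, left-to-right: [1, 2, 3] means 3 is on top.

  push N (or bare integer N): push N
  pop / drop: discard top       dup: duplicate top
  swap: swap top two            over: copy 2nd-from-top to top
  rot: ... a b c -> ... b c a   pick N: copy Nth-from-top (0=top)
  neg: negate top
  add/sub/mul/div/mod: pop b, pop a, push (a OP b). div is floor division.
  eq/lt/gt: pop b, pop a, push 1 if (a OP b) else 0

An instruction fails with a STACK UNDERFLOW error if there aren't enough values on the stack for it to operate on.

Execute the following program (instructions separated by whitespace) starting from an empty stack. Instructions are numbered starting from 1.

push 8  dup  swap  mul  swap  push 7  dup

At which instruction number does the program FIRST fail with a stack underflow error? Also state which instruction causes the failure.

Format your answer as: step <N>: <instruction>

Answer: step 5: swap

Derivation:
Step 1 ('push 8'): stack = [8], depth = 1
Step 2 ('dup'): stack = [8, 8], depth = 2
Step 3 ('swap'): stack = [8, 8], depth = 2
Step 4 ('mul'): stack = [64], depth = 1
Step 5 ('swap'): needs 2 value(s) but depth is 1 — STACK UNDERFLOW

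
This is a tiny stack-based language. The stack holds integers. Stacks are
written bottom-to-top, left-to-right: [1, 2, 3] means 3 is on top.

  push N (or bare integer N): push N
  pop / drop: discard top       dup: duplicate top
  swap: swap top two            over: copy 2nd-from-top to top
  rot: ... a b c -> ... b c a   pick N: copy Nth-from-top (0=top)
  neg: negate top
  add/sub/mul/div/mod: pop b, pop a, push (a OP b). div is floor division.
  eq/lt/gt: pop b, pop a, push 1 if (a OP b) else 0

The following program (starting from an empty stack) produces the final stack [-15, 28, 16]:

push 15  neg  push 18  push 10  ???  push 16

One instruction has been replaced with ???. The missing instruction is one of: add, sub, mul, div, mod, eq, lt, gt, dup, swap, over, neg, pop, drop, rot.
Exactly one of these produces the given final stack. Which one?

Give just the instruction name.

Answer: add

Derivation:
Stack before ???: [-15, 18, 10]
Stack after ???:  [-15, 28]
The instruction that transforms [-15, 18, 10] -> [-15, 28] is: add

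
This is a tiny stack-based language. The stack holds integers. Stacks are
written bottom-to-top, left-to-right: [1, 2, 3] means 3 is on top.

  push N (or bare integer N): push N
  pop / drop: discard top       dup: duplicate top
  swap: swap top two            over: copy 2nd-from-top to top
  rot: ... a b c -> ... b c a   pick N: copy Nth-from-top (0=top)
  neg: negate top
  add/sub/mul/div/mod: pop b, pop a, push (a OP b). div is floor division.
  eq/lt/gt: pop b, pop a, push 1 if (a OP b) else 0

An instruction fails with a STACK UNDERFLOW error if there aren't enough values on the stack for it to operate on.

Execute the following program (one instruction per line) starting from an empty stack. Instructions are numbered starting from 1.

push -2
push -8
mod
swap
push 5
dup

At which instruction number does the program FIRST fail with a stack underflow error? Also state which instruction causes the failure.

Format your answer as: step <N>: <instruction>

Step 1 ('push -2'): stack = [-2], depth = 1
Step 2 ('push -8'): stack = [-2, -8], depth = 2
Step 3 ('mod'): stack = [-2], depth = 1
Step 4 ('swap'): needs 2 value(s) but depth is 1 — STACK UNDERFLOW

Answer: step 4: swap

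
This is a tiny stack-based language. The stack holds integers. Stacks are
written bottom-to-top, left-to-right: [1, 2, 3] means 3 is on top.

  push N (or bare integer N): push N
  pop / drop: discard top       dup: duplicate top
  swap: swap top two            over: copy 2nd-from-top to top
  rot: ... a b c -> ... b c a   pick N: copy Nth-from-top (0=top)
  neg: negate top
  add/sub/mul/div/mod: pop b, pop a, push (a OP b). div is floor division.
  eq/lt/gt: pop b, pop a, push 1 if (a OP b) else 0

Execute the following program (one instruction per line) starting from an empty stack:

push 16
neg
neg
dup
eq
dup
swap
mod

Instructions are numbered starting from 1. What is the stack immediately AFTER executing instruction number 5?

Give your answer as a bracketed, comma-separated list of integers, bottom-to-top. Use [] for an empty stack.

Step 1 ('push 16'): [16]
Step 2 ('neg'): [-16]
Step 3 ('neg'): [16]
Step 4 ('dup'): [16, 16]
Step 5 ('eq'): [1]

Answer: [1]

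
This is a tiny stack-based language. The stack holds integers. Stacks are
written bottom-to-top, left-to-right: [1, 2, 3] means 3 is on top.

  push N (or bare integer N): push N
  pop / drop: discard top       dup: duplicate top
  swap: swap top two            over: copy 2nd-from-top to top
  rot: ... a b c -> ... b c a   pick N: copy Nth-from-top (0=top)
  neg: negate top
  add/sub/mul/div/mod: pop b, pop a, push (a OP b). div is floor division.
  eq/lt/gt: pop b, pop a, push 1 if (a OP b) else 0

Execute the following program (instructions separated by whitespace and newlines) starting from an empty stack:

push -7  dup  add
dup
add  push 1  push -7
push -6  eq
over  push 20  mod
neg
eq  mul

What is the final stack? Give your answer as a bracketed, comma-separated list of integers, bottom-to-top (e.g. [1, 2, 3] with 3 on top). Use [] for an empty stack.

After 'push -7': [-7]
After 'dup': [-7, -7]
After 'add': [-14]
After 'dup': [-14, -14]
After 'add': [-28]
After 'push 1': [-28, 1]
After 'push -7': [-28, 1, -7]
After 'push -6': [-28, 1, -7, -6]
After 'eq': [-28, 1, 0]
After 'over': [-28, 1, 0, 1]
After 'push 20': [-28, 1, 0, 1, 20]
After 'mod': [-28, 1, 0, 1]
After 'neg': [-28, 1, 0, -1]
After 'eq': [-28, 1, 0]
After 'mul': [-28, 0]

Answer: [-28, 0]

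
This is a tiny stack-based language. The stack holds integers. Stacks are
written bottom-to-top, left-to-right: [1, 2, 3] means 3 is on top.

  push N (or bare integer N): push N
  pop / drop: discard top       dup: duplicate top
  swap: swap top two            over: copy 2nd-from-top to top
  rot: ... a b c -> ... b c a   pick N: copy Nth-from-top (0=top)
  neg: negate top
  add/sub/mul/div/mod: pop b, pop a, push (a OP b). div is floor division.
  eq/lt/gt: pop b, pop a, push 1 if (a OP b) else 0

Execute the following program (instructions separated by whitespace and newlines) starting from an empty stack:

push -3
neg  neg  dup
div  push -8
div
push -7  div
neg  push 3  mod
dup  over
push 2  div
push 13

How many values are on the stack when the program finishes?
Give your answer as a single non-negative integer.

Answer: 4

Derivation:
After 'push -3': stack = [-3] (depth 1)
After 'neg': stack = [3] (depth 1)
After 'neg': stack = [-3] (depth 1)
After 'dup': stack = [-3, -3] (depth 2)
After 'div': stack = [1] (depth 1)
After 'push -8': stack = [1, -8] (depth 2)
After 'div': stack = [-1] (depth 1)
After 'push -7': stack = [-1, -7] (depth 2)
After 'div': stack = [0] (depth 1)
After 'neg': stack = [0] (depth 1)
After 'push 3': stack = [0, 3] (depth 2)
After 'mod': stack = [0] (depth 1)
After 'dup': stack = [0, 0] (depth 2)
After 'over': stack = [0, 0, 0] (depth 3)
After 'push 2': stack = [0, 0, 0, 2] (depth 4)
After 'div': stack = [0, 0, 0] (depth 3)
After 'push 13': stack = [0, 0, 0, 13] (depth 4)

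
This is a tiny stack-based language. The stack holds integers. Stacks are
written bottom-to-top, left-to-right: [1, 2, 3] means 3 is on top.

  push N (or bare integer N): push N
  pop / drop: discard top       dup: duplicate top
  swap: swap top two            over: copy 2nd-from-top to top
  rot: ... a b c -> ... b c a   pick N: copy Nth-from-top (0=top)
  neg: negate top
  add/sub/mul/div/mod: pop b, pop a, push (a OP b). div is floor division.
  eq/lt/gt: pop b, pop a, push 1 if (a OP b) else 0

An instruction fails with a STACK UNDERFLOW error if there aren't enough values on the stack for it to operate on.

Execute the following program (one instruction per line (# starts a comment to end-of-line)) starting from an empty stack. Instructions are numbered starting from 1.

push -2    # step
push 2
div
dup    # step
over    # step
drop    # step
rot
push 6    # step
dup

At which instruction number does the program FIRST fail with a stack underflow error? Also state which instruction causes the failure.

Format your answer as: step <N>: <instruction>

Step 1 ('push -2'): stack = [-2], depth = 1
Step 2 ('push 2'): stack = [-2, 2], depth = 2
Step 3 ('div'): stack = [-1], depth = 1
Step 4 ('dup'): stack = [-1, -1], depth = 2
Step 5 ('over'): stack = [-1, -1, -1], depth = 3
Step 6 ('drop'): stack = [-1, -1], depth = 2
Step 7 ('rot'): needs 3 value(s) but depth is 2 — STACK UNDERFLOW

Answer: step 7: rot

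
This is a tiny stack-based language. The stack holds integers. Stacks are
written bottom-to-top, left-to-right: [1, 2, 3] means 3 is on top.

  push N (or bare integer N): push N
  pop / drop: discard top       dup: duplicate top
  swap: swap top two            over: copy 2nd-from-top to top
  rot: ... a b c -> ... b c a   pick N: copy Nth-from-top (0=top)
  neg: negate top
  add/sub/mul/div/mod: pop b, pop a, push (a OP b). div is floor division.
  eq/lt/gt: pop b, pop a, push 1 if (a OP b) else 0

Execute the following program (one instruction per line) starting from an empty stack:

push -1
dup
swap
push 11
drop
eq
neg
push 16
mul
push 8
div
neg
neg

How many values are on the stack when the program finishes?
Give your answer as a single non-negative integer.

After 'push -1': stack = [-1] (depth 1)
After 'dup': stack = [-1, -1] (depth 2)
After 'swap': stack = [-1, -1] (depth 2)
After 'push 11': stack = [-1, -1, 11] (depth 3)
After 'drop': stack = [-1, -1] (depth 2)
After 'eq': stack = [1] (depth 1)
After 'neg': stack = [-1] (depth 1)
After 'push 16': stack = [-1, 16] (depth 2)
After 'mul': stack = [-16] (depth 1)
After 'push 8': stack = [-16, 8] (depth 2)
After 'div': stack = [-2] (depth 1)
After 'neg': stack = [2] (depth 1)
After 'neg': stack = [-2] (depth 1)

Answer: 1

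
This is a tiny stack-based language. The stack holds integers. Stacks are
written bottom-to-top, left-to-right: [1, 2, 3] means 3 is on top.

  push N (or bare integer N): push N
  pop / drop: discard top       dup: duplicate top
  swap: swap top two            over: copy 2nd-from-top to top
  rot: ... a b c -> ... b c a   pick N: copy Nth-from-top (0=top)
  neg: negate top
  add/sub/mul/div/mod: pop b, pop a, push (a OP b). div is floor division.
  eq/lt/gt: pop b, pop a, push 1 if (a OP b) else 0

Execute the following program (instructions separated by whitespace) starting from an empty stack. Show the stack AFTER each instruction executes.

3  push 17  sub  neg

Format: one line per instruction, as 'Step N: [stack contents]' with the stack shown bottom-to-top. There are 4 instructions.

Step 1: [3]
Step 2: [3, 17]
Step 3: [-14]
Step 4: [14]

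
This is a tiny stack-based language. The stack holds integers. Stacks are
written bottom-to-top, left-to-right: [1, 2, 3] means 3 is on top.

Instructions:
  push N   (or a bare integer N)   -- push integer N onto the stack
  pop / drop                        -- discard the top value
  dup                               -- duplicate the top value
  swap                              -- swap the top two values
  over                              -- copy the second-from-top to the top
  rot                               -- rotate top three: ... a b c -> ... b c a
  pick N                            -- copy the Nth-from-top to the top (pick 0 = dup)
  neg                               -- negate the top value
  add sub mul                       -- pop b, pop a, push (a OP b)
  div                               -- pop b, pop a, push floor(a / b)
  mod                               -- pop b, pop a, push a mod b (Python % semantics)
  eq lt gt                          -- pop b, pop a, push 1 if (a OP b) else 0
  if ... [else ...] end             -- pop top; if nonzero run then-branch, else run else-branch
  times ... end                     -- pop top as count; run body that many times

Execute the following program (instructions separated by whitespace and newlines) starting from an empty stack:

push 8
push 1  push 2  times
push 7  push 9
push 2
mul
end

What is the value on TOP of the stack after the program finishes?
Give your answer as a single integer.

After 'push 8': [8]
After 'push 1': [8, 1]
After 'push 2': [8, 1, 2]
After 'times': [8, 1]
After 'push 7': [8, 1, 7]
After 'push 9': [8, 1, 7, 9]
After 'push 2': [8, 1, 7, 9, 2]
After 'mul': [8, 1, 7, 18]
After 'push 7': [8, 1, 7, 18, 7]
After 'push 9': [8, 1, 7, 18, 7, 9]
After 'push 2': [8, 1, 7, 18, 7, 9, 2]
After 'mul': [8, 1, 7, 18, 7, 18]

Answer: 18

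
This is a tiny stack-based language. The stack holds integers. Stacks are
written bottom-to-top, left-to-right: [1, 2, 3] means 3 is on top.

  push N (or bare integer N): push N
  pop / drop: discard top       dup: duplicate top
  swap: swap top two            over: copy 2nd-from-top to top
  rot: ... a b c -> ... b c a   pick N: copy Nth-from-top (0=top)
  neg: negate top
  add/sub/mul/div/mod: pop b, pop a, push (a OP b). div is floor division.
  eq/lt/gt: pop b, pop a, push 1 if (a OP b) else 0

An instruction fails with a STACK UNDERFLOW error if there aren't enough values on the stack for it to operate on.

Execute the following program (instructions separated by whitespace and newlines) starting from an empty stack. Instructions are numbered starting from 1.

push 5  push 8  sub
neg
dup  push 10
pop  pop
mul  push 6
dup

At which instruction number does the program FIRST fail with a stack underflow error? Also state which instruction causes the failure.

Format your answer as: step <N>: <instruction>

Answer: step 9: mul

Derivation:
Step 1 ('push 5'): stack = [5], depth = 1
Step 2 ('push 8'): stack = [5, 8], depth = 2
Step 3 ('sub'): stack = [-3], depth = 1
Step 4 ('neg'): stack = [3], depth = 1
Step 5 ('dup'): stack = [3, 3], depth = 2
Step 6 ('push 10'): stack = [3, 3, 10], depth = 3
Step 7 ('pop'): stack = [3, 3], depth = 2
Step 8 ('pop'): stack = [3], depth = 1
Step 9 ('mul'): needs 2 value(s) but depth is 1 — STACK UNDERFLOW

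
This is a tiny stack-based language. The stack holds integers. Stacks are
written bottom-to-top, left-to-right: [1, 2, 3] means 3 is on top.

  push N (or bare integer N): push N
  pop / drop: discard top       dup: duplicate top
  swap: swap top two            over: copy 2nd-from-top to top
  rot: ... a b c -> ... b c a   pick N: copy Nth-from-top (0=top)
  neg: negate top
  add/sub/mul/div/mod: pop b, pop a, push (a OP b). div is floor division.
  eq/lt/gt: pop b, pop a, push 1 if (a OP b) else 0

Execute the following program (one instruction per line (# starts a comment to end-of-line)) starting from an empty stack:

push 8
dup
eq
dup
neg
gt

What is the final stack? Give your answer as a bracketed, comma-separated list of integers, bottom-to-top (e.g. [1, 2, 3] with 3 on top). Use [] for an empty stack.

Answer: [1]

Derivation:
After 'push 8': [8]
After 'dup': [8, 8]
After 'eq': [1]
After 'dup': [1, 1]
After 'neg': [1, -1]
After 'gt': [1]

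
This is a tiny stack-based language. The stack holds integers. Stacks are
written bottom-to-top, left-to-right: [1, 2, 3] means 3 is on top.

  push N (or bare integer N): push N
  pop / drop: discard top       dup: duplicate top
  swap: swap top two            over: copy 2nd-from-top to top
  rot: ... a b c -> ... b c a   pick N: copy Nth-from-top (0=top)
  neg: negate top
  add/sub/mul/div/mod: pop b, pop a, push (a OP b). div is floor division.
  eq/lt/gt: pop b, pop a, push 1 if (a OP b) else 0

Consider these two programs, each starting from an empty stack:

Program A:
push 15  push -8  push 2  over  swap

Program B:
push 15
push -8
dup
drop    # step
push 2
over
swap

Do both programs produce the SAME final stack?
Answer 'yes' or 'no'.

Answer: yes

Derivation:
Program A trace:
  After 'push 15': [15]
  After 'push -8': [15, -8]
  After 'push 2': [15, -8, 2]
  After 'over': [15, -8, 2, -8]
  After 'swap': [15, -8, -8, 2]
Program A final stack: [15, -8, -8, 2]

Program B trace:
  After 'push 15': [15]
  After 'push -8': [15, -8]
  After 'dup': [15, -8, -8]
  After 'drop': [15, -8]
  After 'push 2': [15, -8, 2]
  After 'over': [15, -8, 2, -8]
  After 'swap': [15, -8, -8, 2]
Program B final stack: [15, -8, -8, 2]
Same: yes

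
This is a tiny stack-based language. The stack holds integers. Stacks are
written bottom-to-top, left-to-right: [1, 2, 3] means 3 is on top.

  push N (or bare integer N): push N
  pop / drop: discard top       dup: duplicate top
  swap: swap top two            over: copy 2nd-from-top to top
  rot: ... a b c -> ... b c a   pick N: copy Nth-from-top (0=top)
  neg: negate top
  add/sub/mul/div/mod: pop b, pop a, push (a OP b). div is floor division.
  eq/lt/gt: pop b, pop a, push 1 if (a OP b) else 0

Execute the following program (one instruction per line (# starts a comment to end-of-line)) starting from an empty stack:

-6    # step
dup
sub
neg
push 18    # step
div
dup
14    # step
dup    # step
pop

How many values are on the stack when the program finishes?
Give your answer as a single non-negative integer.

After 'push -6': stack = [-6] (depth 1)
After 'dup': stack = [-6, -6] (depth 2)
After 'sub': stack = [0] (depth 1)
After 'neg': stack = [0] (depth 1)
After 'push 18': stack = [0, 18] (depth 2)
After 'div': stack = [0] (depth 1)
After 'dup': stack = [0, 0] (depth 2)
After 'push 14': stack = [0, 0, 14] (depth 3)
After 'dup': stack = [0, 0, 14, 14] (depth 4)
After 'pop': stack = [0, 0, 14] (depth 3)

Answer: 3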